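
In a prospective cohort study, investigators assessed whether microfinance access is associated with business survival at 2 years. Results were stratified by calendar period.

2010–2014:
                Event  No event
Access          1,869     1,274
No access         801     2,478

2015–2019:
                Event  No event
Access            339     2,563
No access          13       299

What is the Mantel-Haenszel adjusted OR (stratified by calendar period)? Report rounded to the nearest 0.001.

4.447

OR_MH = Σ(aᵢdᵢ/nᵢ) / Σ(bᵢcᵢ/nᵢ), where nᵢ is the stratum total.
Stratum 1 (2010–2014): n = 6422; a·d/n = 1869·2478/6422 = 721.1744; b·c/n = 1274·801/6422 = 158.9028
Stratum 2 (2015–2019): n = 3214; a·d/n = 339·299/3214 = 31.5373; b·c/n = 2563·13/3214 = 10.3668
OR_MH = (721.1744 + 31.5373) / (158.9028 + 10.3668) = 752.7117 / 169.2697 = 4.44682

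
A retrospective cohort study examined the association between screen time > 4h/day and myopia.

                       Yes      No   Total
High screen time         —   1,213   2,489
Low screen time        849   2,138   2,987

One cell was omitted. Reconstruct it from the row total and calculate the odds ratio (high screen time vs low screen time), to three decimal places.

The missing cell is in the exposed row: 2489 − 1213 = 1276.
So a = 1276, b = 1213, c = 849, d = 2138.
OR = (a·d)/(b·c) = (1276 × 2138) / (1213 × 849) = 2728088 / 1029837 = 2.64905

2.649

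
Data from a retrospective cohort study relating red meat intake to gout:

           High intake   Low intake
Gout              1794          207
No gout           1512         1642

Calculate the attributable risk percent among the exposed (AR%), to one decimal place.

Reading the table with exposure as columns: a = 1794 (High intake, case), b = 1512 (High intake, non-case), c = 207 (Low intake, case), d = 1642.
Risk in exposed = 1794/3306 = 0.54265; risk in unexposed = 207/1849 = 0.11195.
RR = 0.54265/0.11195 = 4.84715
AR% = (RR − 1)/RR × 100 = (4.84715 − 1)/4.84715 × 100 = 79.3693%

79.4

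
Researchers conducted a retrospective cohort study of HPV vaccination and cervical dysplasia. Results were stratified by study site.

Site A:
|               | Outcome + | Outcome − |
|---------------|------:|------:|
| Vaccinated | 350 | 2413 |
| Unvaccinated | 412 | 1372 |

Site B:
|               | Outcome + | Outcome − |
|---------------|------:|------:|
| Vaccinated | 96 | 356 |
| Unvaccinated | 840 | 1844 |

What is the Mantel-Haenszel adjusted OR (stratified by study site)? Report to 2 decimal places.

OR_MH = Σ(aᵢdᵢ/nᵢ) / Σ(bᵢcᵢ/nᵢ), where nᵢ is the stratum total.
Stratum 1 (Site A): n = 4547; a·d/n = 350·1372/4547 = 105.6081; b·c/n = 2413·412/4547 = 218.6400
Stratum 2 (Site B): n = 3136; a·d/n = 96·1844/3136 = 56.4490; b·c/n = 356·840/3136 = 95.3571
OR_MH = (105.6081 + 56.4490) / (218.6400 + 95.3571) = 162.0571 / 313.9971 = 0.51611

0.52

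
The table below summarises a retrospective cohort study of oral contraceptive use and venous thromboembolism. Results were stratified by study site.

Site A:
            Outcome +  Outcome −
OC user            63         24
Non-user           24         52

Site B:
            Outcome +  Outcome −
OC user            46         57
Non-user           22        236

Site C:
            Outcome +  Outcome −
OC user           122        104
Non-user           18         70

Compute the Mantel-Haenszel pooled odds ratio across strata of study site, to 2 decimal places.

5.97

OR_MH = Σ(aᵢdᵢ/nᵢ) / Σ(bᵢcᵢ/nᵢ), where nᵢ is the stratum total.
Stratum 1 (Site A): n = 163; a·d/n = 63·52/163 = 20.0982; b·c/n = 24·24/163 = 3.5337
Stratum 2 (Site B): n = 361; a·d/n = 46·236/361 = 30.0720; b·c/n = 57·22/361 = 3.4737
Stratum 3 (Site C): n = 314; a·d/n = 122·70/314 = 27.1975; b·c/n = 104·18/314 = 5.9618
OR_MH = (20.0982 + 30.0720 + 27.1975) / (3.5337 + 3.4737 + 5.9618) = 77.3676 / 12.9692 = 5.96549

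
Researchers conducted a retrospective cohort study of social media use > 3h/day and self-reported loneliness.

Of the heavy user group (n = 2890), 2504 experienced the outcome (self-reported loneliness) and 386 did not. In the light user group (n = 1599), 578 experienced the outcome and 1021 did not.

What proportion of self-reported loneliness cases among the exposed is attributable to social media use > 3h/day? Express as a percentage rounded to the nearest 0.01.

From the description: a = 2504, b = 386, c = 578, d = 1021.
Risk in exposed = 2504/2890 = 0.86644; risk in unexposed = 578/1599 = 0.36148.
RR = 0.86644/0.36148 = 2.39694
AR% = (RR − 1)/RR × 100 = (2.39694 − 1)/2.39694 × 100 = 58.2801%

58.28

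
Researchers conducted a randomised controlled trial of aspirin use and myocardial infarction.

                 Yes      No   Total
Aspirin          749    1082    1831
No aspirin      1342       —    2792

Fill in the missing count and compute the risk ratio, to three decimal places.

0.851

The missing cell is in the unexposed row: 2792 − 1342 = 1450.
So a = 749, b = 1082, c = 1342, d = 1450.
RR = [a/(a+b)] / [c/(c+d)] = (749/1831) / (1342/2792) = 0.40907/0.48066 = 0.85105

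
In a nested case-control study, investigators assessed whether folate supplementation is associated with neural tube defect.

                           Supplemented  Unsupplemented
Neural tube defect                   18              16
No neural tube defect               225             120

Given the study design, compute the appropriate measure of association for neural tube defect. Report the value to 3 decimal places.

Reading the table with exposure as columns: a = 18 (Supplemented, case), b = 225 (Supplemented, non-case), c = 16 (Unsupplemented, case), d = 120.
This is a nested case-control study: participants were sampled on outcome status, so risks in the source population cannot be estimated directly — relative risk is not valid here. The odds ratio is the appropriate measure.
OR = (a·d)/(b·c) = (18 × 120) / (225 × 16) = 2160 / 3600 = 0.60000

0.600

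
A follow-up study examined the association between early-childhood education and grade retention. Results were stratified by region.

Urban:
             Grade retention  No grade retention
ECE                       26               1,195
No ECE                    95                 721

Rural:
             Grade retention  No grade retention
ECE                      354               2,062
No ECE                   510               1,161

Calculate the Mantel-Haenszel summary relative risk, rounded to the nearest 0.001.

0.433

RR_MH = Σ(aᵢ·n₀ᵢ/nᵢ) / Σ(cᵢ·n₁ᵢ/nᵢ), with n₁ᵢ = aᵢ+bᵢ (exposed), n₀ᵢ = cᵢ+dᵢ (unexposed), nᵢ = n₁ᵢ+n₀ᵢ.
Stratum 1 (Urban): n₁ = 1221, n₀ = 816, n = 2037; a·n₀/n = 26·816/2037 = 10.4153; c·n₁/n = 95·1221/2037 = 56.9440
Stratum 2 (Rural): n₁ = 2416, n₀ = 1671, n = 4087; a·n₀/n = 354·1671/4087 = 144.7355; c·n₁/n = 510·2416/4087 = 301.4828
RR_MH = (10.4153 + 144.7355) / (56.9440 + 301.4828) = 155.1508 / 358.4268 = 0.43287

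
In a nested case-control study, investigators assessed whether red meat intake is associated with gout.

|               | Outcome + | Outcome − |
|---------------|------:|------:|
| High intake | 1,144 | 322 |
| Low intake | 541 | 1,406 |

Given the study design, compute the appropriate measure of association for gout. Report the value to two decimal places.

Cells: a = 1144, b = 322, c = 541, d = 1406.
This is a nested case-control study: participants were sampled on outcome status, so risks in the source population cannot be estimated directly — relative risk is not valid here. The odds ratio is the appropriate measure.
OR = (a·d)/(b·c) = (1144 × 1406) / (322 × 541) = 1608464 / 174202 = 9.23333

9.23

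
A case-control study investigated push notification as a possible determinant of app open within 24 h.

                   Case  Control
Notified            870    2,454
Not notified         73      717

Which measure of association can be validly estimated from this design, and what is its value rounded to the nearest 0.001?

3.482

Cells: a = 870, b = 2454, c = 73, d = 717.
This is a case-control study: participants were sampled on outcome status, so risks in the source population cannot be estimated directly — relative risk is not valid here. The odds ratio is the appropriate measure.
OR = (a·d)/(b·c) = (870 × 717) / (2454 × 73) = 623790 / 179142 = 3.48210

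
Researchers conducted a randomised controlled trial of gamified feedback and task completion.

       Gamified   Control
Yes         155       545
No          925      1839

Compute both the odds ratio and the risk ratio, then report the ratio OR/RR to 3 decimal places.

0.901

Reading the table with exposure as columns: a = 155 (Gamified, case), b = 925 (Gamified, non-case), c = 545 (Control, case), d = 1839.
OR = (155·1839)/(925·545) = 285045/504125 = 0.56543
Risk in exposed = 155/1080 = 0.14352; risk in unexposed = 545/2384 = 0.22861; RR = 0.62779
OR/RR = 0.56543 / 0.62779 = 0.90065
The outcome is not rare, so the OR lies further from 1 than the RR.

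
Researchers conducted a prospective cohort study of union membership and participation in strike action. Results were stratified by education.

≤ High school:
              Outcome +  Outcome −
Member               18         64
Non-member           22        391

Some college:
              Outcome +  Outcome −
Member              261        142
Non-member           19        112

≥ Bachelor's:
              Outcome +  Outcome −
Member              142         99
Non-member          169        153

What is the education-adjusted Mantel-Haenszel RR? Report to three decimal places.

1.774

RR_MH = Σ(aᵢ·n₀ᵢ/nᵢ) / Σ(cᵢ·n₁ᵢ/nᵢ), with n₁ᵢ = aᵢ+bᵢ (exposed), n₀ᵢ = cᵢ+dᵢ (unexposed), nᵢ = n₁ᵢ+n₀ᵢ.
Stratum 1 (≤ High school): n₁ = 82, n₀ = 413, n = 495; a·n₀/n = 18·413/495 = 15.0182; c·n₁/n = 22·82/495 = 3.6444
Stratum 2 (Some college): n₁ = 403, n₀ = 131, n = 534; a·n₀/n = 261·131/534 = 64.0281; c·n₁/n = 19·403/534 = 14.3390
Stratum 3 (≥ Bachelor's): n₁ = 241, n₀ = 322, n = 563; a·n₀/n = 142·322/563 = 81.2149; c·n₁/n = 169·241/563 = 72.3428
RR_MH = (15.0182 + 64.0281 + 81.2149) / (3.6444 + 14.3390 + 72.3428) = 160.2612 / 90.3262 = 1.77425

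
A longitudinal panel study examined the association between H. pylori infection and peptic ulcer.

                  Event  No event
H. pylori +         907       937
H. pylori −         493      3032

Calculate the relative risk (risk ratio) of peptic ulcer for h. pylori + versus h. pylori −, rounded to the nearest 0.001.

Cells: a = 907, b = 937, c = 493, d = 3032.
Risk in exposed = 907/1844 = 0.49187; risk in unexposed = 493/3525 = 0.13986.
RR = 0.49187 / 0.13986 = 3.51689
The risk among the exposed is 3.52 times that among the unexposed.

3.517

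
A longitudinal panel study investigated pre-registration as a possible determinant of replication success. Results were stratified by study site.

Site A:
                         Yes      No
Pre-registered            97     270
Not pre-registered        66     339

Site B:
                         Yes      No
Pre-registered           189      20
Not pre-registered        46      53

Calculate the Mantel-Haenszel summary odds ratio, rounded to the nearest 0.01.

2.88

OR_MH = Σ(aᵢdᵢ/nᵢ) / Σ(bᵢcᵢ/nᵢ), where nᵢ is the stratum total.
Stratum 1 (Site A): n = 772; a·d/n = 97·339/772 = 42.5946; b·c/n = 270·66/772 = 23.0829
Stratum 2 (Site B): n = 308; a·d/n = 189·53/308 = 32.5227; b·c/n = 20·46/308 = 2.9870
OR_MH = (42.5946 + 32.5227) / (23.0829 + 2.9870) = 75.1173 / 26.0699 = 2.88138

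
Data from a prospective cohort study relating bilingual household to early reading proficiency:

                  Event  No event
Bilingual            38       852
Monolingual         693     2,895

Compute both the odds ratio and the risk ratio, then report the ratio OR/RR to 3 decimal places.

Cells: a = 38, b = 852, c = 693, d = 2895.
OR = (38·2895)/(852·693) = 110010/590436 = 0.18632
Risk in exposed = 38/890 = 0.04270; risk in unexposed = 693/3588 = 0.19314; RR = 0.22106
OR/RR = 0.18632 / 0.22106 = 0.84284
The outcome is not rare, so the OR lies further from 1 than the RR.

0.843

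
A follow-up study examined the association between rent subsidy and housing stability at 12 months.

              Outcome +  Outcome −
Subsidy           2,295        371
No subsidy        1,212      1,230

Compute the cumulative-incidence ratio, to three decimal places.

Cells: a = 2295, b = 371, c = 1212, d = 1230.
Risk in exposed = 2295/2666 = 0.86084; risk in unexposed = 1212/2442 = 0.49631.
RR = 0.86084 / 0.49631 = 1.73447
The risk among the exposed is 1.73 times that among the unexposed.

1.734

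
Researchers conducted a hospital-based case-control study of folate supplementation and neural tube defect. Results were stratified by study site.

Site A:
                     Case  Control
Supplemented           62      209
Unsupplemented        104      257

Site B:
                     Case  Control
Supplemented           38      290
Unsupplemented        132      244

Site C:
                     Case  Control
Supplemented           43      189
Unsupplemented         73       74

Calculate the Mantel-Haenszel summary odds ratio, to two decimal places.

OR_MH = Σ(aᵢdᵢ/nᵢ) / Σ(bᵢcᵢ/nᵢ), where nᵢ is the stratum total.
Stratum 1 (Site A): n = 632; a·d/n = 62·257/632 = 25.2120; b·c/n = 209·104/632 = 34.3924
Stratum 2 (Site B): n = 704; a·d/n = 38·244/704 = 13.1705; b·c/n = 290·132/704 = 54.3750
Stratum 3 (Site C): n = 379; a·d/n = 43·74/379 = 8.3958; b·c/n = 189·73/379 = 36.4037
OR_MH = (25.2120 + 13.1705 + 8.3958) / (34.3924 + 54.3750 + 36.4037) = 46.7783 / 125.1711 = 0.37371

0.37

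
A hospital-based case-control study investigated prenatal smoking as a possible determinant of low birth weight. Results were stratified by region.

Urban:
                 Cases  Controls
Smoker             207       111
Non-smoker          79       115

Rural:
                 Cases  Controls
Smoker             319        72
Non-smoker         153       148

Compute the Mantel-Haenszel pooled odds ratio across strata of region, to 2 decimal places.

3.47

OR_MH = Σ(aᵢdᵢ/nᵢ) / Σ(bᵢcᵢ/nᵢ), where nᵢ is the stratum total.
Stratum 1 (Urban): n = 512; a·d/n = 207·115/512 = 46.4941; b·c/n = 111·79/512 = 17.1270
Stratum 2 (Rural): n = 692; a·d/n = 319·148/692 = 68.2254; b·c/n = 72·153/692 = 15.9191
OR_MH = (46.4941 + 68.2254) / (17.1270 + 15.9191) = 114.7196 / 33.0460 = 3.47151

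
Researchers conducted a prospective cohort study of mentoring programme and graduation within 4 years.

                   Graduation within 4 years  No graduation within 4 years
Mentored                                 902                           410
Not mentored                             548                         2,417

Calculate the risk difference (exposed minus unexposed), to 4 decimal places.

Cells: a = 902, b = 410, c = 548, d = 2417.
Risk in exposed = 902/1312 = 0.687500; risk in unexposed = 548/2965 = 0.184823.
Risk difference = 0.687500 − 0.184823 = 0.502677

0.5027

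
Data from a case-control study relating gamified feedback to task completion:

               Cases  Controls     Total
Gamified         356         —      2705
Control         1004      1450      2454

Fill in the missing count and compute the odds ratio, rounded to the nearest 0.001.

0.219

The missing cell is in the exposed row: 2705 − 356 = 2349.
So a = 356, b = 2349, c = 1004, d = 1450.
OR = (a·d)/(b·c) = (356 × 1450) / (2349 × 1004) = 516200 / 2358396 = 0.21888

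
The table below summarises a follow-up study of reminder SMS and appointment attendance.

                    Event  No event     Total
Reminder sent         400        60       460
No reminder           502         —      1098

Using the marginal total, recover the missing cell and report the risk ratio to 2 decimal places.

1.90

The missing cell is in the unexposed row: 1098 − 502 = 596.
So a = 400, b = 60, c = 502, d = 596.
RR = [a/(a+b)] / [c/(c+d)] = (400/460) / (502/1098) = 0.86957/0.45719 = 1.90196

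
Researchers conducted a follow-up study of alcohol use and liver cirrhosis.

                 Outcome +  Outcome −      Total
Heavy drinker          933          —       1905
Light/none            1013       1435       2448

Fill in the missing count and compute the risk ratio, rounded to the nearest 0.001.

1.184

The missing cell is in the exposed row: 1905 − 933 = 972.
So a = 933, b = 972, c = 1013, d = 1435.
RR = [a/(a+b)] / [c/(c+d)] = (933/1905) / (1013/2448) = 0.48976/0.41381 = 1.18356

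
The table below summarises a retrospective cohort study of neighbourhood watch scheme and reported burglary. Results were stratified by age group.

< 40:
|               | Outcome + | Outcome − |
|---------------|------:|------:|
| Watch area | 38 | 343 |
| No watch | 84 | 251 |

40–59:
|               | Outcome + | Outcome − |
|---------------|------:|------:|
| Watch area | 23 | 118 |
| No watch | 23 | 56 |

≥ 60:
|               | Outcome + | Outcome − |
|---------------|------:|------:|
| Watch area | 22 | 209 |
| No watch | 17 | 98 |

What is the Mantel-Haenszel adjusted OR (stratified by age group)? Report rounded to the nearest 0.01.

OR_MH = Σ(aᵢdᵢ/nᵢ) / Σ(bᵢcᵢ/nᵢ), where nᵢ is the stratum total.
Stratum 1 (< 40): n = 716; a·d/n = 38·251/716 = 13.3212; b·c/n = 343·84/716 = 40.2402
Stratum 2 (40–59): n = 220; a·d/n = 23·56/220 = 5.8545; b·c/n = 118·23/220 = 12.3364
Stratum 3 (≥ 60): n = 346; a·d/n = 22·98/346 = 6.2312; b·c/n = 209·17/346 = 10.2688
OR_MH = (13.3212 + 5.8545 + 6.2312) / (40.2402 + 12.3364 + 10.2688) = 25.4070 / 62.8454 = 0.40428

0.40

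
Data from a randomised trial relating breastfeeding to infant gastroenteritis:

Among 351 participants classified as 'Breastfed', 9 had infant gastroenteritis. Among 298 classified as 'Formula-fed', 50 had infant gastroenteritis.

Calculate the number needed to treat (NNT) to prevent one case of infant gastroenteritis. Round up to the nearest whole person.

Risk in treated group = 9/351 = 0.02564; risk in control = 50/298 = 0.16779.
Absolute risk reduction = 0.16779 − 0.02564 = 0.14214
NNT = 1 / ARR = 1 / 0.14214 = 7.035 → round up → 8

8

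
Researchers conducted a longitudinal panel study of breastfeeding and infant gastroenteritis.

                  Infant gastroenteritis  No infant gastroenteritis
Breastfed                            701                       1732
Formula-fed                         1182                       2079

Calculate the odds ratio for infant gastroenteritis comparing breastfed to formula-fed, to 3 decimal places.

0.712

Cells: a = 701, b = 1732, c = 1182, d = 2079.
OR = (a·d)/(b·c) = (701 × 2079) / (1732 × 1182) = 1457379 / 2047224 = 0.71188
Exposure is associated with lower odds of infant gastroenteritis (OR = 0.71 < 1).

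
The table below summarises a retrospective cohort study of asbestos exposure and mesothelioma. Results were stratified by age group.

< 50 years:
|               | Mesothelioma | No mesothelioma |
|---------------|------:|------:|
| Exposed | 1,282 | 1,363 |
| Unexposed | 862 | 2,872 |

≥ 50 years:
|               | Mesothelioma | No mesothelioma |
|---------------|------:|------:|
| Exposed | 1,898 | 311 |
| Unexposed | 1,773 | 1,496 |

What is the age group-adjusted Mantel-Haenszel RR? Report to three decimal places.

RR_MH = Σ(aᵢ·n₀ᵢ/nᵢ) / Σ(cᵢ·n₁ᵢ/nᵢ), with n₁ᵢ = aᵢ+bᵢ (exposed), n₀ᵢ = cᵢ+dᵢ (unexposed), nᵢ = n₁ᵢ+n₀ᵢ.
Stratum 1 (< 50 years): n₁ = 2645, n₀ = 3734, n = 6379; a·n₀/n = 1282·3734/6379 = 750.4292; c·n₁/n = 862·2645/6379 = 357.4212
Stratum 2 (≥ 50 years): n₁ = 2209, n₀ = 3269, n = 5478; a·n₀/n = 1898·3269/5478 = 1132.6327; c·n₁/n = 1773·2209/5478 = 714.9611
RR_MH = (750.4292 + 1132.6327) / (357.4212 + 714.9611) = 1883.0619 / 1072.3823 = 1.75596

1.756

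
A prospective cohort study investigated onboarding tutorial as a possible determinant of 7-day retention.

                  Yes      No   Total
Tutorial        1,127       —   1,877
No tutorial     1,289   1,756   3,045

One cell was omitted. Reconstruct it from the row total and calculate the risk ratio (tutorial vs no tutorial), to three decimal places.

1.418

The missing cell is in the exposed row: 1877 − 1127 = 750.
So a = 1127, b = 750, c = 1289, d = 1756.
RR = [a/(a+b)] / [c/(c+d)] = (1127/1877) / (1289/3045) = 0.60043/0.42332 = 1.41838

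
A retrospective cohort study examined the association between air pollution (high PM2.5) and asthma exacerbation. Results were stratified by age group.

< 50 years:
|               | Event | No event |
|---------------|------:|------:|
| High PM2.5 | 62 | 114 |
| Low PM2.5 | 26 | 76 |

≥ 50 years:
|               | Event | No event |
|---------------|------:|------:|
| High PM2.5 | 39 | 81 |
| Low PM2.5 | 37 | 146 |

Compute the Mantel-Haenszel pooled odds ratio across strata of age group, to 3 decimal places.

OR_MH = Σ(aᵢdᵢ/nᵢ) / Σ(bᵢcᵢ/nᵢ), where nᵢ is the stratum total.
Stratum 1 (< 50 years): n = 278; a·d/n = 62·76/278 = 16.9496; b·c/n = 114·26/278 = 10.6619
Stratum 2 (≥ 50 years): n = 303; a·d/n = 39·146/303 = 18.7921; b·c/n = 81·37/303 = 9.8911
OR_MH = (16.9496 + 18.7921) / (10.6619 + 9.8911) = 35.7417 / 20.5530 = 1.73901

1.739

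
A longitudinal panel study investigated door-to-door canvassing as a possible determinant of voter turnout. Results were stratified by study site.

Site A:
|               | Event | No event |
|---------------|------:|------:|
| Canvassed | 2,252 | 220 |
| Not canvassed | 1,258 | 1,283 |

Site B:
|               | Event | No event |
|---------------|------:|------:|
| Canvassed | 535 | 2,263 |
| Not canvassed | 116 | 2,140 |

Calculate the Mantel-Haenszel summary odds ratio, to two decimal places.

OR_MH = Σ(aᵢdᵢ/nᵢ) / Σ(bᵢcᵢ/nᵢ), where nᵢ is the stratum total.
Stratum 1 (Site A): n = 5013; a·d/n = 2252·1283/5013 = 576.3647; b·c/n = 220·1258/5013 = 55.2085
Stratum 2 (Site B): n = 5054; a·d/n = 535·2140/5054 = 226.5334; b·c/n = 2263·116/5054 = 51.9406
OR_MH = (576.3647 + 226.5334) / (55.2085 + 51.9406) = 802.8981 / 107.1491 = 7.49328

7.49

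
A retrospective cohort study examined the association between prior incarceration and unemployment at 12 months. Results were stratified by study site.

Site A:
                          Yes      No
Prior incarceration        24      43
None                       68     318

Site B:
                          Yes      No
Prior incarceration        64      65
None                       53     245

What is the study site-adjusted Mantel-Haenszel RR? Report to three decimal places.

RR_MH = Σ(aᵢ·n₀ᵢ/nᵢ) / Σ(cᵢ·n₁ᵢ/nᵢ), with n₁ᵢ = aᵢ+bᵢ (exposed), n₀ᵢ = cᵢ+dᵢ (unexposed), nᵢ = n₁ᵢ+n₀ᵢ.
Stratum 1 (Site A): n₁ = 67, n₀ = 386, n = 453; a·n₀/n = 24·386/453 = 20.4503; c·n₁/n = 68·67/453 = 10.0574
Stratum 2 (Site B): n₁ = 129, n₀ = 298, n = 427; a·n₀/n = 64·298/427 = 44.6651; c·n₁/n = 53·129/427 = 16.0117
RR_MH = (20.4503 + 44.6651) / (10.0574 + 16.0117) = 65.1154 / 26.0691 = 2.49780

2.498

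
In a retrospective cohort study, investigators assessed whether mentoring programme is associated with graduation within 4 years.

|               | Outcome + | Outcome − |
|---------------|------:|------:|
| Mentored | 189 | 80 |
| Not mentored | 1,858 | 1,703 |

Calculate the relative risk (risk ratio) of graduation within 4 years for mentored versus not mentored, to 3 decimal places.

Cells: a = 189, b = 80, c = 1858, d = 1703.
Risk in exposed = 189/269 = 0.70260; risk in unexposed = 1858/3561 = 0.52176.
RR = 0.70260 / 0.52176 = 1.34659
The risk among the exposed is 1.35 times that among the unexposed.

1.347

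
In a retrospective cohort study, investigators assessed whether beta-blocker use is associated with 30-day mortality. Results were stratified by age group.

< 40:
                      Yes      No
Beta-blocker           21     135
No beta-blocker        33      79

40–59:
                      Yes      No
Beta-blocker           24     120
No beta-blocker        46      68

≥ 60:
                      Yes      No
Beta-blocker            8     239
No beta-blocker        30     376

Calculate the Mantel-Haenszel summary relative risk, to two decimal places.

RR_MH = Σ(aᵢ·n₀ᵢ/nᵢ) / Σ(cᵢ·n₁ᵢ/nᵢ), with n₁ᵢ = aᵢ+bᵢ (exposed), n₀ᵢ = cᵢ+dᵢ (unexposed), nᵢ = n₁ᵢ+n₀ᵢ.
Stratum 1 (< 40): n₁ = 156, n₀ = 112, n = 268; a·n₀/n = 21·112/268 = 8.7761; c·n₁/n = 33·156/268 = 19.2090
Stratum 2 (40–59): n₁ = 144, n₀ = 114, n = 258; a·n₀/n = 24·114/258 = 10.6047; c·n₁/n = 46·144/258 = 25.6744
Stratum 3 (≥ 60): n₁ = 247, n₀ = 406, n = 653; a·n₀/n = 8·406/653 = 4.9740; c·n₁/n = 30·247/653 = 11.3476
RR_MH = (8.7761 + 10.6047 + 4.9740) / (19.2090 + 25.6744 + 11.3476) = 24.3547 / 56.2310 = 0.43312

0.43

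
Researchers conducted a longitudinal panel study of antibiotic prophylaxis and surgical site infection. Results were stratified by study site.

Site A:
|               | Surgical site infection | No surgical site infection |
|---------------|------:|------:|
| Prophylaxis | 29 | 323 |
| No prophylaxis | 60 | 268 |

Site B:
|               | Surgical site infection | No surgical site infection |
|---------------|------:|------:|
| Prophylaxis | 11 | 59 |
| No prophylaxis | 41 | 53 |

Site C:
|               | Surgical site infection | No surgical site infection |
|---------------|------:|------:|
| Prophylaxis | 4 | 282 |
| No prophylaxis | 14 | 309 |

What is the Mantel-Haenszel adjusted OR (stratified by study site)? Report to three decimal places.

0.342

OR_MH = Σ(aᵢdᵢ/nᵢ) / Σ(bᵢcᵢ/nᵢ), where nᵢ is the stratum total.
Stratum 1 (Site A): n = 680; a·d/n = 29·268/680 = 11.4294; b·c/n = 323·60/680 = 28.5000
Stratum 2 (Site B): n = 164; a·d/n = 11·53/164 = 3.5549; b·c/n = 59·41/164 = 14.7500
Stratum 3 (Site C): n = 609; a·d/n = 4·309/609 = 2.0296; b·c/n = 282·14/609 = 6.4828
OR_MH = (11.4294 + 3.5549 + 2.0296) / (28.5000 + 14.7500 + 6.4828) = 17.0138 / 49.7328 = 0.34211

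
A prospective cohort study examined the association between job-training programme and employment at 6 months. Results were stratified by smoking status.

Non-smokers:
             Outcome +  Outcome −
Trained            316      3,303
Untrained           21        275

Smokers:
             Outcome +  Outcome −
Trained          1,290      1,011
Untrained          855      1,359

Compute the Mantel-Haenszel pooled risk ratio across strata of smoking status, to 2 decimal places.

RR_MH = Σ(aᵢ·n₀ᵢ/nᵢ) / Σ(cᵢ·n₁ᵢ/nᵢ), with n₁ᵢ = aᵢ+bᵢ (exposed), n₀ᵢ = cᵢ+dᵢ (unexposed), nᵢ = n₁ᵢ+n₀ᵢ.
Stratum 1 (Non-smokers): n₁ = 3619, n₀ = 296, n = 3915; a·n₀/n = 316·296/3915 = 23.8917; c·n₁/n = 21·3619/3915 = 19.4123
Stratum 2 (Smokers): n₁ = 2301, n₀ = 2214, n = 4515; a·n₀/n = 1290·2214/4515 = 632.5714; c·n₁/n = 855·2301/4515 = 435.7375
RR_MH = (23.8917 + 632.5714) / (19.4123 + 435.7375) = 656.4631 / 455.1498 = 1.44230

1.44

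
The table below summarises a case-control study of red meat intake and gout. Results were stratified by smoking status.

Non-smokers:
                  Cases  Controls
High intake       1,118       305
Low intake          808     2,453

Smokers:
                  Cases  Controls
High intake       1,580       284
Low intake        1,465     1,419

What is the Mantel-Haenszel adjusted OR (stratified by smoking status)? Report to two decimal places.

OR_MH = Σ(aᵢdᵢ/nᵢ) / Σ(bᵢcᵢ/nᵢ), where nᵢ is the stratum total.
Stratum 1 (Non-smokers): n = 4684; a·d/n = 1118·2453/4684 = 585.4940; b·c/n = 305·808/4684 = 52.6132
Stratum 2 (Smokers): n = 4748; a·d/n = 1580·1419/4748 = 472.2030; b·c/n = 284·1465/4748 = 87.6285
OR_MH = (585.4940 + 472.2030) / (52.6132 + 87.6285) = 1057.6971 / 140.2416 = 7.54196

7.54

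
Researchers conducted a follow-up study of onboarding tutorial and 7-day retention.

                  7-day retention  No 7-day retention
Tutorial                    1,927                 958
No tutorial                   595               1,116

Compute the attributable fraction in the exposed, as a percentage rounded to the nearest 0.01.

47.94

Cells: a = 1927, b = 958, c = 595, d = 1116.
Risk in exposed = 1927/2885 = 0.66794; risk in unexposed = 595/1711 = 0.34775.
RR = 0.66794/0.34775 = 1.92074
AR% = (RR − 1)/RR × 100 = (1.92074 − 1)/1.92074 × 100 = 47.9368%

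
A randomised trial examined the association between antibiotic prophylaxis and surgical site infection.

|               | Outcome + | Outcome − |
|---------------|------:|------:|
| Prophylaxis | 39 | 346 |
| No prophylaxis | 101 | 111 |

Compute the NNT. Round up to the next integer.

Risk in treated group = 39/385 = 0.10130; risk in control = 101/212 = 0.47642.
Absolute risk reduction = 0.47642 − 0.10130 = 0.37512
NNT = 1 / ARR = 1 / 0.37512 = 2.666 → round up → 3

3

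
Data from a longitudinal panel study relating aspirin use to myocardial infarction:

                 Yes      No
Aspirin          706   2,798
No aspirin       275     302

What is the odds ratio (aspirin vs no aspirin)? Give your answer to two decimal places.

Cells: a = 706, b = 2798, c = 275, d = 302.
OR = (a·d)/(b·c) = (706 × 302) / (2798 × 275) = 213212 / 769450 = 0.27710
Exposure is associated with lower odds of myocardial infarction (OR = 0.28 < 1).

0.28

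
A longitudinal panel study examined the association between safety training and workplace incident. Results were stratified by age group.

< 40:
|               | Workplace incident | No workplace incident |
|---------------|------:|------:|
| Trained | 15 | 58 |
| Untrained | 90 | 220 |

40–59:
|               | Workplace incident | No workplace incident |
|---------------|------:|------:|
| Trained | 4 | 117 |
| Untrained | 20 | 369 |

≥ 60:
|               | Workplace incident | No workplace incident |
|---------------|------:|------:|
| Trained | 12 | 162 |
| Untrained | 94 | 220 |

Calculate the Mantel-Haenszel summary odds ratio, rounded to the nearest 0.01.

0.34

OR_MH = Σ(aᵢdᵢ/nᵢ) / Σ(bᵢcᵢ/nᵢ), where nᵢ is the stratum total.
Stratum 1 (< 40): n = 383; a·d/n = 15·220/383 = 8.6162; b·c/n = 58·90/383 = 13.6292
Stratum 2 (40–59): n = 510; a·d/n = 4·369/510 = 2.8941; b·c/n = 117·20/510 = 4.5882
Stratum 3 (≥ 60): n = 488; a·d/n = 12·220/488 = 5.4098; b·c/n = 162·94/488 = 31.2049
OR_MH = (8.6162 + 2.8941 + 5.4098) / (13.6292 + 4.5882 + 31.2049) = 16.9201 / 49.4224 = 0.34236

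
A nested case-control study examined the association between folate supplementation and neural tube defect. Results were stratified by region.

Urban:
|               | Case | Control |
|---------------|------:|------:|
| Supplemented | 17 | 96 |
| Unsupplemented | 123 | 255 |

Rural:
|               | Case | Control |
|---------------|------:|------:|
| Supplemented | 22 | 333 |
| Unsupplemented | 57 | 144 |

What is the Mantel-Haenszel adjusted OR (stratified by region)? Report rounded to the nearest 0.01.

0.25

OR_MH = Σ(aᵢdᵢ/nᵢ) / Σ(bᵢcᵢ/nᵢ), where nᵢ is the stratum total.
Stratum 1 (Urban): n = 491; a·d/n = 17·255/491 = 8.8289; b·c/n = 96·123/491 = 24.0489
Stratum 2 (Rural): n = 556; a·d/n = 22·144/556 = 5.6978; b·c/n = 333·57/556 = 34.1385
OR_MH = (8.8289 + 5.6978) / (24.0489 + 34.1385) = 14.5268 / 58.1874 = 0.24965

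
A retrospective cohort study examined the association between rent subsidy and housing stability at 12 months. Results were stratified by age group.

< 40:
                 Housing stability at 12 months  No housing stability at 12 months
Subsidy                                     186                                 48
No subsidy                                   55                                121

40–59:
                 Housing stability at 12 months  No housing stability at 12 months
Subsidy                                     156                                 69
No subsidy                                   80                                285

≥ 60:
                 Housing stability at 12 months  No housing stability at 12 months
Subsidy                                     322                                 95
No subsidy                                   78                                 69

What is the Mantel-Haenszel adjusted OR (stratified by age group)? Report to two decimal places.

5.86

OR_MH = Σ(aᵢdᵢ/nᵢ) / Σ(bᵢcᵢ/nᵢ), where nᵢ is the stratum total.
Stratum 1 (< 40): n = 410; a·d/n = 186·121/410 = 54.8927; b·c/n = 48·55/410 = 6.4390
Stratum 2 (40–59): n = 590; a·d/n = 156·285/590 = 75.3559; b·c/n = 69·80/590 = 9.3559
Stratum 3 (≥ 60): n = 564; a·d/n = 322·69/564 = 39.3936; b·c/n = 95·78/564 = 13.1383
OR_MH = (54.8927 + 75.3559 + 39.3936) / (6.4390 + 9.3559 + 13.1383) = 169.6422 / 28.9333 = 5.86323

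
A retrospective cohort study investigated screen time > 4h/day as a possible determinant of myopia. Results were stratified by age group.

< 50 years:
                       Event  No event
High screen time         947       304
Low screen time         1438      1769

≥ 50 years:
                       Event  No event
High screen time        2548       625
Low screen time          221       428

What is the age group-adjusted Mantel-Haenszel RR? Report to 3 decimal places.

RR_MH = Σ(aᵢ·n₀ᵢ/nᵢ) / Σ(cᵢ·n₁ᵢ/nᵢ), with n₁ᵢ = aᵢ+bᵢ (exposed), n₀ᵢ = cᵢ+dᵢ (unexposed), nᵢ = n₁ᵢ+n₀ᵢ.
Stratum 1 (< 50 years): n₁ = 1251, n₀ = 3207, n = 4458; a·n₀/n = 947·3207/4458 = 681.2537; c·n₁/n = 1438·1251/4458 = 403.5303
Stratum 2 (≥ 50 years): n₁ = 3173, n₀ = 649, n = 3822; a·n₀/n = 2548·649/3822 = 432.6667; c·n₁/n = 221·3173/3822 = 183.4728
RR_MH = (681.2537 + 432.6667) / (403.5303 + 183.4728) = 1113.9204 / 587.0031 = 1.89764

1.898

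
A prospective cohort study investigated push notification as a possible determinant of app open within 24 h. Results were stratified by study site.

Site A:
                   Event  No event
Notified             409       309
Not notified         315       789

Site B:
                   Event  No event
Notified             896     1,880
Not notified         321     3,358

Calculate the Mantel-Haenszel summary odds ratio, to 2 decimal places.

4.38

OR_MH = Σ(aᵢdᵢ/nᵢ) / Σ(bᵢcᵢ/nᵢ), where nᵢ is the stratum total.
Stratum 1 (Site A): n = 1822; a·d/n = 409·789/1822 = 177.1136; b·c/n = 309·315/1822 = 53.4221
Stratum 2 (Site B): n = 6455; a·d/n = 896·3358/6455 = 466.1143; b·c/n = 1880·321/6455 = 93.4903
OR_MH = (177.1136 + 466.1143) / (53.4221 + 93.4903) = 643.2279 / 146.9124 = 4.37831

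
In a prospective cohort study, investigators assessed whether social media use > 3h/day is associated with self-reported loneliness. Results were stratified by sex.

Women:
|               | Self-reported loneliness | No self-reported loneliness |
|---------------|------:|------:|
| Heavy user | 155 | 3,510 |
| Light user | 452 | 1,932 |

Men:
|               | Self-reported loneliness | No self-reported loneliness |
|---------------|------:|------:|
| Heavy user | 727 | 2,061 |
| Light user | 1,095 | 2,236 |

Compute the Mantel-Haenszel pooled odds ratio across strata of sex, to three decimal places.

0.499

OR_MH = Σ(aᵢdᵢ/nᵢ) / Σ(bᵢcᵢ/nᵢ), where nᵢ is the stratum total.
Stratum 1 (Women): n = 6049; a·d/n = 155·1932/6049 = 49.5057; b·c/n = 3510·452/6049 = 262.2781
Stratum 2 (Men): n = 6119; a·d/n = 727·2236/6119 = 265.6597; b·c/n = 2061·1095/6119 = 368.8176
OR_MH = (49.5057 + 265.6597) / (262.2781 + 368.8176) = 315.1655 / 631.0957 = 0.49939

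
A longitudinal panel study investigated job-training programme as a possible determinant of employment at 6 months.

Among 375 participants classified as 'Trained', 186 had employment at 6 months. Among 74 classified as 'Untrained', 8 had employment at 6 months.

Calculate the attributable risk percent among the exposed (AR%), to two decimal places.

78.20

From the description: a = 186, b = 189, c = 8, d = 66.
Risk in exposed = 186/375 = 0.49600; risk in unexposed = 8/74 = 0.10811.
RR = 0.49600/0.10811 = 4.58800
AR% = (RR − 1)/RR × 100 = (4.58800 − 1)/4.58800 × 100 = 78.2040%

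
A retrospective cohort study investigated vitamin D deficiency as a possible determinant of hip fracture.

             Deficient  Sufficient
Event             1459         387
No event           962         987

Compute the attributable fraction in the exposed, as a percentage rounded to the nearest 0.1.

53.3

Reading the table with exposure as columns: a = 1459 (Deficient, case), b = 962 (Deficient, non-case), c = 387 (Sufficient, case), d = 987.
Risk in exposed = 1459/2421 = 0.60264; risk in unexposed = 387/1374 = 0.28166.
RR = 0.60264/0.28166 = 2.13962
AR% = (RR − 1)/RR × 100 = (2.13962 − 1)/2.13962 × 100 = 53.2627%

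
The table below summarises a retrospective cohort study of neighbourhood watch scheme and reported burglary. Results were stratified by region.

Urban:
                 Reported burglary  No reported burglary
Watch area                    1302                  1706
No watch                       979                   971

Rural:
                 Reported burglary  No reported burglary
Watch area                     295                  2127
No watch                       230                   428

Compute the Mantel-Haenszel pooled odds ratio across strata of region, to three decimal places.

OR_MH = Σ(aᵢdᵢ/nᵢ) / Σ(bᵢcᵢ/nᵢ), where nᵢ is the stratum total.
Stratum 1 (Urban): n = 4958; a·d/n = 1302·971/4958 = 254.9903; b·c/n = 1706·979/4958 = 336.8645
Stratum 2 (Rural): n = 3080; a·d/n = 295·428/3080 = 40.9935; b·c/n = 2127·230/3080 = 158.8344
OR_MH = (254.9903 + 40.9935) / (336.8645 + 158.8344) = 295.9838 / 495.6989 = 0.59710

0.597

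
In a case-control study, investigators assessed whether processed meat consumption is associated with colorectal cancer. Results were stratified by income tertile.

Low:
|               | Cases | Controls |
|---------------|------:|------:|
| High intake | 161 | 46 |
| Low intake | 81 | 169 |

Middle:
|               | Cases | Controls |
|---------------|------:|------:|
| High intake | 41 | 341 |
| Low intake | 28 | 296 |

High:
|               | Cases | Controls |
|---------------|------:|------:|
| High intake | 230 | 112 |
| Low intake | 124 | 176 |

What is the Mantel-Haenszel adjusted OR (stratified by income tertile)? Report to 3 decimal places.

OR_MH = Σ(aᵢdᵢ/nᵢ) / Σ(bᵢcᵢ/nᵢ), where nᵢ is the stratum total.
Stratum 1 (Low): n = 457; a·d/n = 161·169/457 = 59.5383; b·c/n = 46·81/457 = 8.1532
Stratum 2 (Middle): n = 706; a·d/n = 41·296/706 = 17.1898; b·c/n = 341·28/706 = 13.5241
Stratum 3 (High): n = 642; a·d/n = 230·176/642 = 63.0530; b·c/n = 112·124/642 = 21.6324
OR_MH = (59.5383 + 17.1898 + 63.0530) / (8.1532 + 13.5241 + 21.6324) = 139.7811 / 43.3097 = 3.22748

3.227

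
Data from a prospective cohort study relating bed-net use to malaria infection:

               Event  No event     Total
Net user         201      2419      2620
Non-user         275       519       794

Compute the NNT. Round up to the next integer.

4

Risk in treated group = 201/2620 = 0.07672; risk in control = 275/794 = 0.34635.
Absolute risk reduction = 0.34635 − 0.07672 = 0.26963
NNT = 1 / ARR = 1 / 0.26963 = 3.709 → round up → 4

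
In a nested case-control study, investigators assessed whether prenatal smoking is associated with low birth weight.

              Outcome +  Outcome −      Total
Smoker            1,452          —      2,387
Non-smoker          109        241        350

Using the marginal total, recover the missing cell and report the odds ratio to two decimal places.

3.43

The missing cell is in the exposed row: 2387 − 1452 = 935.
So a = 1452, b = 935, c = 109, d = 241.
OR = (a·d)/(b·c) = (1452 × 241) / (935 × 109) = 349932 / 101915 = 3.43357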